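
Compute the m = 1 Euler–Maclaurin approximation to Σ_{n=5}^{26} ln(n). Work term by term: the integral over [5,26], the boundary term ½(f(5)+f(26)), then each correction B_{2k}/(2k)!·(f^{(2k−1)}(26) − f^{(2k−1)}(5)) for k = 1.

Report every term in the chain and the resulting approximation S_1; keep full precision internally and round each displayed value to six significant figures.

S_1 ≈ 58.0836

∫_5^26 ln(x) dx evaluates to 55.6633.
½[f(5) + f(26)] = ½[1.60944 + 3.25810] = 2.43377.
So far: 58.0971.
k=1: B_{2}/(2)! × [f^{(1)}(26) − f^{(1)}(5)] = 1/12 × (0.0384615 − 0.200000) = -0.0134615.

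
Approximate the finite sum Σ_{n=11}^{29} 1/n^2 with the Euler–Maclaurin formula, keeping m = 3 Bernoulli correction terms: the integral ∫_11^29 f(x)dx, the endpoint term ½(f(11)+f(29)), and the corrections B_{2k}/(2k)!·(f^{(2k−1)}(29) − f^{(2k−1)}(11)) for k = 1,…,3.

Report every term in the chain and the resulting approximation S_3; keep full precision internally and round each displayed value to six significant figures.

Integral: ∫_11^29 1/x^2 dx = 0.0564263.
Endpoint term: (f(11) + f(29))/2 = (0.00826446 + 0.00118906)/2 = 0.00472676.
Integral + boundary = 0.0611531.
Order-1 term: 1/12 · (-8.20042e-05 − (-0.00150263)) = 0.000118385.
After k=1: 0.0612715.
Order-2 term: −1/720 · (-1.17010e-06 − (-0.000149021)) = -2.05349e-07.
After k=2: 0.0612713.
Order-3 term: 1/30240 · (-4.17394e-08 − (-3.69474e-05)) = 1.22042e-09.

S_3 ≈ 0.0612713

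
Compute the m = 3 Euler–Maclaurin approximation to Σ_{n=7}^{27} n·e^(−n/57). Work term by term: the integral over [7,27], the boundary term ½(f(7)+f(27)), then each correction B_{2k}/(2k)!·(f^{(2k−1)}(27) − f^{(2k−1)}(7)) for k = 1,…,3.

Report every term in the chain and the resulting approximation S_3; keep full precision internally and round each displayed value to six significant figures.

∫_7^27 x·e^(−x/57) dx evaluates to 244.910.
½[f(7) + f(27)] = ½[6.19104 + 16.8130] = 11.5020.
Integral + boundary = 256.412.
Correction k=1: B_{2}/2! · (f^{(1)}(27) − f^{(1)}(7)) = 1/12 · (0.327739 − 0.775820) = -0.0373401.
Running total after k=1: 256.375.
Correction k=2: B_{4}/4! · (f^{(3)}(27) − f^{(3)}(7)) = −1/720 · (0.000484194 − 0.000783222) = 4.15317e-07.
Running total after k=2: 256.375.
Correction k=3: B_{6}/6! · (f^{(5)}(27) − f^{(5)}(7)) = 1/30240 · (2.67010e-07 − 4.08636e-07) = -4.68339e-12.

S_3 ≈ 256.375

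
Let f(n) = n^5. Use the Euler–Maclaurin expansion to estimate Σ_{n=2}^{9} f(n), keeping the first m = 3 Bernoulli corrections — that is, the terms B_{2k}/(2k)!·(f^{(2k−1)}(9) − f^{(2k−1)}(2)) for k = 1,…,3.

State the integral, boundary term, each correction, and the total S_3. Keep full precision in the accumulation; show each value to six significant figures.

S_3 ≈ 120824

Integral: ∫_2^9 x^5 dx = 88562.8.
Boundary: ½(f(2) + f(9)) = ½(32.0000 + 59049.0) = 29540.5.
So far: 118103.
Correction k=1: B_{2}/2! · (f^{(1)}(9) − f^{(1)}(2)) = 1/12 · (32805.0 − 80.0000) = 2727.08.
After k=1: 120830.
Correction k=2: B_{4}/4! · (f^{(3)}(9) − f^{(3)}(2)) = −1/720 · (4860.00 − 240.000) = -6.41667.
After k=2: 120824.
Correction k=3: B_{6}/6! · (f^{(5)}(9) − f^{(5)}(2)) = 1/30240 · (120.000 − 120.000) = 0.00000.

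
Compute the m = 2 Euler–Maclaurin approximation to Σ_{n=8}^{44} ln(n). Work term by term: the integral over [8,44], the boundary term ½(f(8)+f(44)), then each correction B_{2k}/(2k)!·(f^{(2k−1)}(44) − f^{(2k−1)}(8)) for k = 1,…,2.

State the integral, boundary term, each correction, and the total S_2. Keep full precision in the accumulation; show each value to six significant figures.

The integral term ∫_8^44 ln(x) dx = 113.869.
½[f(8) + f(44)] = ½[2.07944 + 3.78419] = 2.93182.
Integral + boundary = 116.801.
Correction k=1: B_{2}/2! · (f^{(1)}(44) − f^{(1)}(8)) = 1/12 · (0.0227273 − 0.125000) = -0.00852273.
After k=1: 116.792.
Correction k=2: B_{4}/4! · (f^{(3)}(44) − f^{(3)}(8)) = −1/720 · (2.34786e-05 − 0.00390625) = 5.39274e-06.

S_2 ≈ 116.792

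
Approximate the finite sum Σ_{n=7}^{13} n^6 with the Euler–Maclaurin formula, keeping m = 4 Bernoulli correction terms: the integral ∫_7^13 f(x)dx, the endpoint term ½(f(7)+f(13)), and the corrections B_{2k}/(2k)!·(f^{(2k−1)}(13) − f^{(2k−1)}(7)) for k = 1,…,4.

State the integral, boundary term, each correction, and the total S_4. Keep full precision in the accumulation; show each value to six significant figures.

S_4 ≈ 1.14956e+07

Integral: ∫_7^13 x^6 dx = 8.84642e+06.
½[f(7) + f(13)] = ½[117649 + 4.82681e+06] = 2.47223e+06.
Integral + boundary = 1.13187e+07.
Order-1 term: 1/12 · (2.22776e+06 − 100842) = 177243.
Partial sum through k=1: 1.14959e+07.
Order-2 term: −1/720 · (263640 − 41160.0) = -309.000.
Partial sum through k=2: 1.14956e+07.
Order-3 term: 1/30240 · (9360.00 − 5040.00) = 0.142857.
Partial sum through k=3: 1.14956e+07.
Order-4 term: −1/1209600 · (0.00000 − 0.00000) = 0.00000.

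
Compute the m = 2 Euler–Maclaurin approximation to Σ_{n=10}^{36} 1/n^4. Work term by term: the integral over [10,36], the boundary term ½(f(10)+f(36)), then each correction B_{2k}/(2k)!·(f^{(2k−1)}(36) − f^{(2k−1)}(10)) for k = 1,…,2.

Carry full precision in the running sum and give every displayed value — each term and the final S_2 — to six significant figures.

S_2 ≈ 0.000379798

Integral: ∫_10^36 1/x^4 dx = 0.000326189.
Boundary: ½(f(10) + f(36)) = ½(0.000100000 + 5.95374e-07) = 5.02977e-05.
Running total after boundary: 0.000376487.
k=1: B_{2}/(2)! × [f^{(1)}(36) − f^{(1)}(10)] = 1/12 × (-6.61527e-08 − (-4.00000e-05)) = 3.32782e-06.
Running total after k=1: 0.000379814.
k=2: B_{4}/(4)! × [f^{(3)}(36) − f^{(3)}(10)] = −1/720 × (-1.53131e-09 − (-1.20000e-05)) = -1.66645e-08.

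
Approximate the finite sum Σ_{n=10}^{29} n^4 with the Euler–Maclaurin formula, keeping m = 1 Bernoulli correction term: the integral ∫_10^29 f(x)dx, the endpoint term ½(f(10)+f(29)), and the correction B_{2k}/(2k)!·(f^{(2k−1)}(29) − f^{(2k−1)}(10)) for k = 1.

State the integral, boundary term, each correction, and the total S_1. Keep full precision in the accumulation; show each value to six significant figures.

S_1 ≈ 4.44867e+06

The integral term ∫_10^29 x^4 dx = 4.08223e+06.
½[f(10) + f(29)] = ½[10000.0 + 707281] = 358640.
Integral + boundary = 4.44087e+06.
k=1: B_{2}/(2)! × [f^{(1)}(29) − f^{(1)}(10)] = 1/12 × (97556.0 − 4000.00) = 7796.33.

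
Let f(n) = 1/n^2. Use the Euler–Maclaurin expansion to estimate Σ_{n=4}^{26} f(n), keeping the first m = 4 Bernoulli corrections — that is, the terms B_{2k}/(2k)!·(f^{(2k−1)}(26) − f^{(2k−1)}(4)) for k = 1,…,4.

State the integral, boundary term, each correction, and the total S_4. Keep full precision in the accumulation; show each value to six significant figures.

S_4 ≈ 0.246092

Integral: ∫_4^26 1/x^2 dx = 0.211538.
Boundary: ½(f(4) + f(26)) = ½(0.0625000 + 0.00147929) = 0.0319896.
Integral + boundary = 0.243528.
Order-1 term: 1/12 · (-0.000113792 − (-0.0312500)) = 0.00259468.
After k=1: 0.246123.
Order-2 term: −1/720 · (-2.01997e-06 − (-0.0234375)) = -3.25493e-05.
After k=2: 0.246090.
Order-3 term: 1/30240 · (-8.96436e-08 − (-0.0439453)) = 1.45322e-06.
After k=3: 0.246092.
Order-4 term: −1/1209600 · (-7.42609e-09 − (-0.153809)) = -1.27157e-07.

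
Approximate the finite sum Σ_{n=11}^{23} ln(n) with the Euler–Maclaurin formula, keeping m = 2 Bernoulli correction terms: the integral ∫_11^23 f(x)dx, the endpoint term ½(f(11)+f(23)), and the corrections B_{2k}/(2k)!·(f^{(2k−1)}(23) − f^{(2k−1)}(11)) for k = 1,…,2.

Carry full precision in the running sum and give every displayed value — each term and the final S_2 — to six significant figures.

S_2 ≈ 36.5023

The integral term ∫_11^23 ln(x) dx = 33.7395.
½[f(11) + f(23)] = ½[2.39790 + 3.13549] = 2.76669.
Running total after boundary: 36.5062.
k=1: B_{2}/(2)! × [f^{(1)}(23) − f^{(1)}(11)] = 1/12 × (0.0434783 − 0.0909091) = -0.00395257.
Running total after k=1: 36.5023.
k=2: B_{4}/(4)! × [f^{(3)}(23) − f^{(3)}(11)] = −1/720 × (0.000164379 − 0.00150263) = 1.85868e-06.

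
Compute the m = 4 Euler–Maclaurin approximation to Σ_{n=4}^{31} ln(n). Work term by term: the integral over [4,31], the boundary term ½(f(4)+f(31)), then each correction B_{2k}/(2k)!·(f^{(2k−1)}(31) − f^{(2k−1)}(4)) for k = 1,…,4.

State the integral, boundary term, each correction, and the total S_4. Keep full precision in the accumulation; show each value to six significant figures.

The integral term ∫_4^31 ln(x) dx = 73.9084.
½[f(4) + f(31)] = ½[1.38629 + 3.43399] = 2.41014.
Running total after boundary: 76.3186.
Order-1 term: 1/12 · (0.0322581 − 0.250000) = -0.0181452.
Partial sum through k=1: 76.3004.
Order-2 term: −1/720 · (6.71344e-05 − 0.0312500) = 4.33095e-05.
Partial sum through k=2: 76.3005.
Order-3 term: 1/30240 · (8.38306e-07 − 0.0234375) = -7.75022e-07.
Partial sum through k=3: 76.3005.
Order-4 term: −1/1209600 · (2.61698e-08 − 0.0439453) = 3.63304e-08.

S_4 ≈ 76.3005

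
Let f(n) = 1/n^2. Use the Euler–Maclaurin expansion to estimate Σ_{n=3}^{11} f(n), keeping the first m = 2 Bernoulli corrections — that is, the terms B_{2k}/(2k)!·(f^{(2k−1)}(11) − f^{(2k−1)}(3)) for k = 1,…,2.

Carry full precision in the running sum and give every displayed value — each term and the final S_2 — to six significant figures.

Integral: ∫_3^11 1/x^2 dx = 0.242424.
½[f(3) + f(11)] = ½[0.111111 + 0.00826446] = 0.0596878.
So far: 0.302112.
Order-1 term: 1/12 · (-0.00150263 − (-0.0740741)) = 0.00604762.
After k=1: 0.308160.
Order-2 term: −1/720 · (-0.000149021 − (-0.0987654)) = -0.000136967.

S_2 ≈ 0.308023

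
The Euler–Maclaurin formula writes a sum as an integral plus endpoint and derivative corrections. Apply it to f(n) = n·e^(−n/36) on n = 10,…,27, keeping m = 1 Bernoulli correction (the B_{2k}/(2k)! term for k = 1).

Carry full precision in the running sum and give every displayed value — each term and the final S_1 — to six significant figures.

The integral term ∫_10^27 x·e^(−x/36) dx = 183.035.
Boundary: ½(f(10) + f(27)) = ½(7.57465 + 12.7539) = 10.1643.
So far: 193.199.
Correction k=1: B_{2}/2! · (f^{(1)}(27) − f^{(1)}(10)) = 1/12 · (0.118092 − 0.547058) = -0.0357472.

S_1 ≈ 193.163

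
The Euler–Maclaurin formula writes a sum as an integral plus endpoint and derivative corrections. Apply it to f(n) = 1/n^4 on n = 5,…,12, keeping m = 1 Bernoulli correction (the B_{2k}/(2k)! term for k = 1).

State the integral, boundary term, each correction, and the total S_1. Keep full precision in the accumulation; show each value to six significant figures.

S_1 ≈ 0.00340321

∫_5^12 1/x^4 dx evaluates to 0.00247377.
½[f(5) + f(12)] = ½[0.00160000 + 4.82253e-05] = 0.000824113.
So far: 0.00329788.
k=1: B_{2}/(2)! × [f^{(1)}(12) − f^{(1)}(5)] = 1/12 × (-1.60751e-05 − (-0.00128000)) = 0.000105327.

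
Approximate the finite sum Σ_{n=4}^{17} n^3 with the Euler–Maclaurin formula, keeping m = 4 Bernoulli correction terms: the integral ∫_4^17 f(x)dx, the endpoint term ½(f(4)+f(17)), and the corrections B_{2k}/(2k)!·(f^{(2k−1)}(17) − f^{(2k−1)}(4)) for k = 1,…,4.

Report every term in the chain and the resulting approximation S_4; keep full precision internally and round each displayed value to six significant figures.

S_4 ≈ 23373.0

Integral: ∫_4^17 x^3 dx = 20816.2.
Endpoint term: (f(4) + f(17))/2 = (64.0000 + 4913.00)/2 = 2488.50.
Integral + boundary = 23304.8.
k=1: B_{2}/(2)! × [f^{(1)}(17) − f^{(1)}(4)] = 1/12 × (867.000 − 48.0000) = 68.2500.
Partial sum through k=1: 23373.0.
k=2: B_{4}/(4)! × [f^{(3)}(17) − f^{(3)}(4)] = −1/720 × (6.00000 − 6.00000) = 0.00000.
Partial sum through k=2: 23373.0.
k=3: B_{6}/(6)! × [f^{(5)}(17) − f^{(5)}(4)] = 1/30240 × (0.00000 − 0.00000) = 0.00000.
Partial sum through k=3: 23373.0.
k=4: B_{8}/(8)! × [f^{(7)}(17) − f^{(7)}(4)] = −1/1209600 × (0.00000 − 0.00000) = 0.00000.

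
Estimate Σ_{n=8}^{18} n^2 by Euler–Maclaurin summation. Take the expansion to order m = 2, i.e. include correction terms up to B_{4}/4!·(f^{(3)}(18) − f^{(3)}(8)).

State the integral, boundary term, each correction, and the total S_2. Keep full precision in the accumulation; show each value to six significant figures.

S_2 ≈ 1969.00

The integral term ∫_8^18 x^2 dx = 1773.33.
½[f(8) + f(18)] = ½[64.0000 + 324.000] = 194.000.
So far: 1967.33.
Correction k=1: B_{2}/2! · (f^{(1)}(18) − f^{(1)}(8)) = 1/12 · (36.0000 − 16.0000) = 1.66667.
After k=1: 1969.00.
Correction k=2: B_{4}/4! · (f^{(3)}(18) − f^{(3)}(8)) = −1/720 · (0.00000 − 0.00000) = 0.00000.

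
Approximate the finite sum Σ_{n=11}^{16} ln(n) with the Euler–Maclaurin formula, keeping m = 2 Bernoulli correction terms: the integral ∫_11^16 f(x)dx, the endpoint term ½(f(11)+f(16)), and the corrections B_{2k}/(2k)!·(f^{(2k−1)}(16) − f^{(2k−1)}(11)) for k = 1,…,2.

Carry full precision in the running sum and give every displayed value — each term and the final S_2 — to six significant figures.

The integral term ∫_11^16 ln(x) dx = 12.9846.
Endpoint term: (f(11) + f(16))/2 = (2.39790 + 2.77259)/2 = 2.58524.
Integral + boundary = 15.5698.
Order-1 term: 1/12 · (0.0625000 − 0.0909091) = -0.00236742.
Running total after k=1: 15.5674.
Order-2 term: −1/720 · (0.000488281 − 0.00150263) = 1.40882e-06.

S_2 ≈ 15.5674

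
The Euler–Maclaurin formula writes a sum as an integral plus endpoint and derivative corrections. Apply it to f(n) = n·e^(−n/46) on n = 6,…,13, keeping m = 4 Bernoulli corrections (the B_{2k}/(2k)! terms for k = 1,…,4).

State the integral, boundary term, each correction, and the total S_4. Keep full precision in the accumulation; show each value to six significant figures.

Integral: ∫_6^13 x·e^(−x/46) dx = 53.6382.
Boundary: ½(f(6) + f(13)) = ½(5.26628 + 9.79959) = 7.53294.
Integral + boundary = 61.1711.
k=1: B_{2}/(2)! × [f^{(1)}(13) − f^{(1)}(6)] = 1/12 × (0.540780 − 0.763229) = -0.0185374.
After k=1: 61.1526.
k=2: B_{4}/(4)! × [f^{(3)}(13) − f^{(3)}(6)] = −1/720 × (0.000968057 − 0.00119029) = 3.08658e-07.
After k=2: 61.1526.
k=3: B_{6}/(6)! × [f^{(5)}(13) − f^{(5)}(6)] = 1/30240 × (7.94210e-07 − 9.54579e-07) = -5.30321e-12.
After k=3: 61.1526.
k=4: B_{8}/(8)! × [f^{(7)}(13) − f^{(7)}(6)] = −1/1209600 × (5.34464e-10 − 6.36407e-10) = 8.42787e-17.

S_4 ≈ 61.1526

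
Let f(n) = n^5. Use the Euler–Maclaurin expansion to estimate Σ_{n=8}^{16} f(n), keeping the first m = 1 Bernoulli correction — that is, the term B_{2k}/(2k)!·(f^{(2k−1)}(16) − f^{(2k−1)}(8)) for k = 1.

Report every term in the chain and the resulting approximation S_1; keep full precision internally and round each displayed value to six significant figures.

S_1 ≈ 3.31878e+06

The integral term ∫_8^16 x^5 dx = 2.75251e+06.
Endpoint term: (f(8) + f(16))/2 = (32768.0 + 1.04858e+06)/2 = 540672.
Running total after boundary: 3.29318e+06.
Order-1 term: 1/12 · (327680 − 20480.0) = 25600.0.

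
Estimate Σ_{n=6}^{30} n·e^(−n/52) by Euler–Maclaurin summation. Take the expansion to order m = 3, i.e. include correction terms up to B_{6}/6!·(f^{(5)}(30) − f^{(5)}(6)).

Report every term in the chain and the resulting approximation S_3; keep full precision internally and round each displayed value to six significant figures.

∫_6^30 x·e^(−x/52) dx evaluates to 292.563.
Endpoint term: (f(6) + f(30))/2 = (5.34614 + 16.8487)/2 = 11.0974.
So far: 303.660.
k=1: B_{2}/(2)! × [f^{(1)}(30) − f^{(1)}(6)] = 1/12 × (0.237610 − 0.788213) = -0.0458836.
Running total after k=1: 303.614.
k=2: B_{4}/(4)! × [f^{(3)}(30) − f^{(3)}(6)] = −1/720 × (0.000503276 − 0.000950540) = 6.21200e-07.
Running total after k=2: 303.614.
k=3: B_{6}/(6)! × [f^{(5)}(30) − f^{(5)}(6)] = 1/30240 × (3.39748e-07 − 5.95259e-07) = -8.44945e-12.

S_3 ≈ 303.614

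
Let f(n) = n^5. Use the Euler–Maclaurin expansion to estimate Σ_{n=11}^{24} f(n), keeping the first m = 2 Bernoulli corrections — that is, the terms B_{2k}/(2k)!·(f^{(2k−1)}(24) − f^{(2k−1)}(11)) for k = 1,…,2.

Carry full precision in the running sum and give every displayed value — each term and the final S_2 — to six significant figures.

S_2 ≈ 3.57492e+07

Integral: ∫_11^24 x^5 dx = 3.15552e+07.
Endpoint term: (f(11) + f(24))/2 = (161051 + 7.96262e+06)/2 = 4.06184e+06.
Running total after boundary: 3.56171e+07.
Correction k=1: B_{2}/2! · (f^{(1)}(24) − f^{(1)}(11)) = 1/12 · (1.65888e+06 − 73205.0) = 132140.
Running total after k=1: 3.57492e+07.
Correction k=2: B_{4}/4! · (f^{(3)}(24) − f^{(3)}(11)) = −1/720 · (34560.0 − 7260.00) = -37.9167.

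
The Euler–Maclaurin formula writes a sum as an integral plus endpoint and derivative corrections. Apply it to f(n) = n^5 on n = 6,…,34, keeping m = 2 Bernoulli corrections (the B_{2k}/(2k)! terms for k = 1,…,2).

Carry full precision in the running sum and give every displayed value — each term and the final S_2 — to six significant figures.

∫_6^34 x^5 dx evaluates to 2.57460e+08.
Boundary: ½(f(6) + f(34)) = ½(7776.00 + 4.54354e+07) = 2.27216e+07.
Integral + boundary = 2.80181e+08.
k=1: B_{2}/(2)! × [f^{(1)}(34) − f^{(1)}(6)] = 1/12 × (6.68168e+06 − 6480.00) = 556267.
Running total after k=1: 2.80737e+08.
k=2: B_{4}/(4)! × [f^{(3)}(34) − f^{(3)}(6)] = −1/720 × (69360.0 − 2160.00) = -93.3333.

S_2 ≈ 2.80737e+08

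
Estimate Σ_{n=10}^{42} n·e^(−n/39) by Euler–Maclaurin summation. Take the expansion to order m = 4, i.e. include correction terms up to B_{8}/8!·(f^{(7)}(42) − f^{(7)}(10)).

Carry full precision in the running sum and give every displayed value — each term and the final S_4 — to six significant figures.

The integral term ∫_10^42 x·e^(−x/39) dx = 402.690.
Boundary: ½(f(10) + f(42)) = ½(7.73824 + 14.3070) = 11.0226.
Integral + boundary = 413.713.
k=1: B_{2}/(2)! × [f^{(1)}(42) − f^{(1)}(10)] = 1/12 × (-0.0262032 − 0.575408) = -0.0501343.
Running total after k=1: 413.663.
k=2: B_{4}/(4)! × [f^{(3)}(42) − f^{(3)}(10)] = −1/720 × (0.000430691 − 0.00139583) = 1.34047e-06.
Running total after k=2: 413.663.
k=3: B_{6}/(6)! × [f^{(5)}(42) − f^{(5)}(10)] = 1/30240 × (5.77652e-07 − 1.58669e-06) = -3.33675e-11.
Running total after k=3: 413.663.
k=4: B_{8}/(8)! × [f^{(7)}(42) − f^{(7)}(10)] = −1/1209600 × (5.73400e-10 − 1.48302e-09) = 7.51997e-16.

S_4 ≈ 413.663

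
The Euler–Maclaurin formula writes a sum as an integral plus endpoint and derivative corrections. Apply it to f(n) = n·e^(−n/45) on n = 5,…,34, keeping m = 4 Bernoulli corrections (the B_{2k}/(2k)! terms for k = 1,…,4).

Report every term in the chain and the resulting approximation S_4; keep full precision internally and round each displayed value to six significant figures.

Integral: ∫_5^34 x·e^(−x/45) dx = 343.429.
Boundary: ½(f(5) + f(34)) = ½(4.47420 + 15.9715) = 10.2228.
Running total after boundary: 353.652.
Correction k=1: B_{2}/2! · (f^{(1)}(34) − f^{(1)}(5)) = 1/12 · (0.114828 − 0.795413) = -0.0567154.
After k=1: 353.595.
Correction k=2: B_{4}/4! · (f^{(3)}(34) − f^{(3)}(5)) = −1/720 · (0.000520655 − 0.00127659) = 1.04991e-06.
After k=2: 353.595.
Correction k=3: B_{6}/6! · (f^{(5)}(34) − f^{(5)}(5)) = 1/30240 · (4.86225e-07 − 1.06685e-06) = -1.92007e-11.
After k=3: 353.595.
Correction k=4: B_{8}/8! · (f^{(7)}(34) − f^{(7)}(5)) = −1/1209600 · (3.53252e-10 − 7.42368e-10) = 3.21689e-16.

S_4 ≈ 353.595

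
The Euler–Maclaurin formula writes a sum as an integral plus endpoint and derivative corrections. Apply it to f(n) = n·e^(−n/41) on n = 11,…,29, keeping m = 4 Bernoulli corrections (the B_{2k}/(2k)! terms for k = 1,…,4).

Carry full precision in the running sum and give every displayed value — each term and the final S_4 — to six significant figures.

S_4 ≈ 226.816

The integral term ∫_11^29 x·e^(−x/41) dx = 215.497.
½[f(11) + f(29)] = ½[8.41152 + 14.2960] = 11.3538.
Running total after boundary: 226.850.
k=1: B_{2}/(2)! × [f^{(1)}(29) − f^{(1)}(11)] = 1/12 × (0.144282 − 0.559525) = -0.0346035.
Running total after k=1: 226.816.
k=2: B_{4}/(4)! × [f^{(3)}(29) − f^{(3)}(11)] = −1/720 × (0.000672345 − 0.00124265) = 7.92088e-07.
Running total after k=2: 226.816.
k=3: B_{6}/(6)! × [f^{(5)}(29) − f^{(5)}(11)] = 1/30240 × (7.48875e-07 − 1.28046e-06) = -1.75787e-11.
Running total after k=3: 226.816.
k=4: B_{8}/(8)! × [f^{(7)}(29) − f^{(7)}(11)] = −1/1209600 × (6.53054e-10 − 1.08369e-09) = 3.56013e-16.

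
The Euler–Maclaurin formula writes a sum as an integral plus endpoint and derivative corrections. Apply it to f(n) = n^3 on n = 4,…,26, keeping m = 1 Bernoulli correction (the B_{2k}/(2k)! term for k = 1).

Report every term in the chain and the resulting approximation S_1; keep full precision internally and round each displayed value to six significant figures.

∫_4^26 x^3 dx evaluates to 114180.
Boundary: ½(f(4) + f(26)) = ½(64.0000 + 17576.0) = 8820.00.
Integral + boundary = 123000.
Order-1 term: 1/12 · (2028.00 − 48.0000) = 165.000.

S_1 ≈ 123165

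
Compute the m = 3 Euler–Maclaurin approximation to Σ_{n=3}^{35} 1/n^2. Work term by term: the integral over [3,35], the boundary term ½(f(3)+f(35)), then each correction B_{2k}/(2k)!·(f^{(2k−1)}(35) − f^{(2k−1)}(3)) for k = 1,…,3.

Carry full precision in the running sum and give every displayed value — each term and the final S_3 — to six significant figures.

S_3 ≈ 0.366768

Integral: ∫_3^35 1/x^2 dx = 0.304762.
Endpoint term: (f(3) + f(35))/2 = (0.111111 + 0.000816327)/2 = 0.0559637.
So far: 0.360726.
Correction k=1: B_{2}/2! · (f^{(1)}(35) − f^{(1)}(3)) = 1/12 · (-4.66472e-05 − (-0.0740741)) = 0.00616895.
After k=1: 0.366895.
Correction k=2: B_{4}/4! · (f^{(3)}(35) − f^{(3)}(3)) = −1/720 · (-4.56952e-07 − (-0.0987654)) = -0.000137174.
After k=2: 0.366757.
Correction k=3: B_{6}/6! · (f^{(5)}(35) − f^{(5)}(3)) = 1/30240 · (-1.11907e-08 − (-0.329218)) = 1.08868e-05.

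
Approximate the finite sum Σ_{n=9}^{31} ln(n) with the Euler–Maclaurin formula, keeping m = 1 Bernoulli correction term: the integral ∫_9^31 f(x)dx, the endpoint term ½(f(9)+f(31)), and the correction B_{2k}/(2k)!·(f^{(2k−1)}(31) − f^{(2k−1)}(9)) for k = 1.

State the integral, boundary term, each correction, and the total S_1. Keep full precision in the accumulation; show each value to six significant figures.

∫_9^31 ln(x) dx evaluates to 64.6786.
Endpoint term: (f(9) + f(31))/2 = (2.19722 + 3.43399)/2 = 2.81561.
Running total after boundary: 67.4942.
Order-1 term: 1/12 · (0.0322581 − 0.111111) = -0.00657109.

S_1 ≈ 67.4876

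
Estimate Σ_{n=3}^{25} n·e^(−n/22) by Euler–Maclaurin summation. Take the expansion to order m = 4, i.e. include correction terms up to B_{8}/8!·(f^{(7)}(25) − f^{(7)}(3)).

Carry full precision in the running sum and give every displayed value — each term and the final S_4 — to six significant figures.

∫_3^25 x·e^(−x/22) dx evaluates to 147.991.
Endpoint term: (f(3) + f(25))/2 = (2.61758 + 8.02460)/2 = 5.32109.
So far: 153.312.
k=1: B_{2}/(2)! × [f^{(1)}(25) − f^{(1)}(3)] = 1/12 × (-0.0437706 − 0.753545) = -0.0664429.
Running total after k=1: 153.246.
k=2: B_{4}/(4)! × [f^{(3)}(25) − f^{(3)}(3)] = −1/720 × (0.00123595 − 0.00516239) = 5.45339e-06.
Running total after k=2: 153.246.
k=3: B_{6}/(6)! × [f^{(5)}(25) − f^{(5)}(3)] = 1/30240 × (5.29406e-06 − 1.81154e-05) = -4.23987e-10.
Running total after k=3: 153.246.
k=4: B_{8}/(8)! × [f^{(7)}(25) − f^{(7)}(3)] = −1/1209600 × (1.66002e-08 − 5.28197e-08) = 2.99434e-14.

S_4 ≈ 153.246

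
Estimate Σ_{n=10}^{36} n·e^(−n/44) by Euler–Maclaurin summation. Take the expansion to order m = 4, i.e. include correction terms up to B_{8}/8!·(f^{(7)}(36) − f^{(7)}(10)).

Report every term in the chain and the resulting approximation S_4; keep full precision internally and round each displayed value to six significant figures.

S_4 ≈ 351.708

The integral term ∫_10^36 x·e^(−x/44) dx = 339.827.
Endpoint term: (f(10) + f(36))/2 = (7.96703 + 15.8844)/2 = 11.9257.
Running total after boundary: 351.752.
k=1: B_{2}/(2)! × [f^{(1)}(36) − f^{(1)}(10)] = 1/12 × (0.0802242 − 0.615634) = -0.0446175.
Partial sum through k=1: 351.708.
k=2: B_{4}/(4)! × [f^{(3)}(36) − f^{(3)}(10)] = −1/720 × (0.000497258 − 0.00114103) = 8.94134e-07.
Partial sum through k=2: 351.708.
k=3: B_{6}/(6)! × [f^{(5)}(36) − f^{(5)}(10)] = 1/30240 × (4.92292e-07 − 1.01450e-06) = -1.72688e-11.
Partial sum through k=3: 351.708.
k=4: B_{8}/(8)! × [f^{(7)}(36) − f^{(7)}(10)] = −1/1209600 × (3.75897e-10 − 7.43608e-10) = 3.03995e-16.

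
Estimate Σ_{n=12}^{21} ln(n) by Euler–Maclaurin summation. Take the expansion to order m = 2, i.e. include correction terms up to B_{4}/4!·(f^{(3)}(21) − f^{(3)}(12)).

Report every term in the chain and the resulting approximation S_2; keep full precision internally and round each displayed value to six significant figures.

S_2 ≈ 27.8778

Integral: ∫_12^21 ln(x) dx = 25.1161.
Endpoint term: (f(12) + f(21))/2 = (2.48491 + 3.04452)/2 = 2.76471.
So far: 27.8808.
k=1: B_{2}/(2)! × [f^{(1)}(21) − f^{(1)}(12)] = 1/12 × (0.0476190 − 0.0833333) = -0.00297619.
After k=1: 27.8778.
k=2: B_{4}/(4)! × [f^{(3)}(21) − f^{(3)}(12)] = −1/720 × (0.000215959 − 0.00115741) = 1.30757e-06.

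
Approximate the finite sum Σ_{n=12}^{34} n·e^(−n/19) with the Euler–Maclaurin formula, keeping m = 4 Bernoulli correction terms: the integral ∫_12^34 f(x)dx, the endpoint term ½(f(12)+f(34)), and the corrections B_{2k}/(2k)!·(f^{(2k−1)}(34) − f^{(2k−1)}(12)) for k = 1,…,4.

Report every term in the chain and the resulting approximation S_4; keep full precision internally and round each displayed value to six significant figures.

Integral: ∫_12^34 x·e^(−x/19) dx = 144.984.
Boundary: ½(f(12) + f(34)) = ½(6.38102 + 5.67963) = 6.03033.
So far: 151.015.
k=1: B_{2}/(2)! × [f^{(1)}(34) − f^{(1)}(12)] = 1/12 × (-0.131880 − 0.195908) = -0.0273157.
Running total after k=1: 150.987.
k=2: B_{4}/(4)! × [f^{(3)}(34) − f^{(3)}(12)] = −1/720 × (0.000560155 − 0.00348867) = 4.06739e-06.
Running total after k=2: 150.987.
k=3: B_{6}/(6)! × [f^{(5)}(34) − f^{(5)}(12)] = 1/30240 × (4.11532e-06 − 1.78246e-05) = -4.53348e-10.
Running total after k=3: 150.987.
k=4: B_{8}/(8)! × [f^{(7)}(34) − f^{(7)}(12)] = −1/1209600 × (1.85013e-08 − 7.19812e-08) = 4.42129e-14.

S_4 ≈ 150.987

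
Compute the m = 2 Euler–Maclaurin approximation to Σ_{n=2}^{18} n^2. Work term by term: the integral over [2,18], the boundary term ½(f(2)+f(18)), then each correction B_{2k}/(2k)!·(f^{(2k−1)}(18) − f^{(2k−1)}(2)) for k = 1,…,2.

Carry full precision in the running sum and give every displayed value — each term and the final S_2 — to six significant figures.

S_2 ≈ 2108.00

∫_2^18 x^2 dx evaluates to 1941.33.
½[f(2) + f(18)] = ½[4.00000 + 324.000] = 164.000.
So far: 2105.33.
Correction k=1: B_{2}/2! · (f^{(1)}(18) − f^{(1)}(2)) = 1/12 · (36.0000 − 4.00000) = 2.66667.
After k=1: 2108.00.
Correction k=2: B_{4}/4! · (f^{(3)}(18) − f^{(3)}(2)) = −1/720 · (0.00000 − 0.00000) = 0.00000.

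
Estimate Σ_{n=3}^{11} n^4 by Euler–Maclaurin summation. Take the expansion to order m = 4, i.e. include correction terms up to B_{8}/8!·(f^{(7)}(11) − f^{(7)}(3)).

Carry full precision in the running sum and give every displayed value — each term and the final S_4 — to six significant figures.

S_4 ≈ 39957.0

The integral term ∫_3^11 x^4 dx = 32161.6.
½[f(3) + f(11)] = ½[81.0000 + 14641.0] = 7361.00.
So far: 39522.6.
k=1: B_{2}/(2)! × [f^{(1)}(11) − f^{(1)}(3)] = 1/12 × (5324.00 − 108.000) = 434.667.
Partial sum through k=1: 39957.3.
k=2: B_{4}/(4)! × [f^{(3)}(11) − f^{(3)}(3)] = −1/720 × (264.000 − 72.0000) = -0.266667.
Partial sum through k=2: 39957.0.
k=3: B_{6}/(6)! × [f^{(5)}(11) − f^{(5)}(3)] = 1/30240 × (0.00000 − 0.00000) = 0.00000.
Partial sum through k=3: 39957.0.
k=4: B_{8}/(8)! × [f^{(7)}(11) − f^{(7)}(3)] = −1/1209600 × (0.00000 − 0.00000) = 0.00000.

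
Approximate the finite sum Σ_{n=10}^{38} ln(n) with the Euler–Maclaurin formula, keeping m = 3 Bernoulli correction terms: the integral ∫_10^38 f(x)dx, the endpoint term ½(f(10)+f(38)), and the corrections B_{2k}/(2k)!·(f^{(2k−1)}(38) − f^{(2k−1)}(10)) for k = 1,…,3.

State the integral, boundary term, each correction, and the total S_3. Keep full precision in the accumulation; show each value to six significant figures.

S_3 ≈ 90.1664

The integral term ∫_10^38 ln(x) dx = 87.2024.
Boundary: ½(f(10) + f(38)) = ½(2.30259 + 3.63759) = 2.97009.
Running total after boundary: 90.1725.
k=1: B_{2}/(2)! × [f^{(1)}(38) − f^{(1)}(10)] = 1/12 × (0.0263158 − 0.100000) = -0.00614035.
Partial sum through k=1: 90.1664.
k=2: B_{4}/(4)! × [f^{(3)}(38) − f^{(3)}(10)] = −1/720 × (3.64485e-05 − 0.00200000) = 2.72715e-06.
Partial sum through k=2: 90.1664.
k=3: B_{6}/(6)! × [f^{(5)}(38) − f^{(5)}(10)] = 1/30240 × (3.02896e-07 − 0.000240000) = -7.92649e-09.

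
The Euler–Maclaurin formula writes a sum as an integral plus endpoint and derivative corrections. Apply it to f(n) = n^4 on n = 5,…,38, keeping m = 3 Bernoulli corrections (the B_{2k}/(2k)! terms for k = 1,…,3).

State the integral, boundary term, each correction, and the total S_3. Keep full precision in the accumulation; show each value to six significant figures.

Integral: ∫_5^38 x^4 dx = 1.58464e+07.
Endpoint term: (f(5) + f(38))/2 = (625.000 + 2.08514e+06)/2 = 1.04288e+06.
Integral + boundary = 1.68893e+07.
k=1: B_{2}/(2)! × [f^{(1)}(38) − f^{(1)}(5)] = 1/12 × (219488 − 500.000) = 18249.0.
After k=1: 1.69075e+07.
k=2: B_{4}/(4)! × [f^{(3)}(38) − f^{(3)}(5)] = −1/720 × (912.000 − 120.000) = -1.10000.
After k=2: 1.69075e+07.
k=3: B_{6}/(6)! × [f^{(5)}(38) − f^{(5)}(5)] = 1/30240 × (0.00000 − 0.00000) = 0.00000.

S_3 ≈ 1.69075e+07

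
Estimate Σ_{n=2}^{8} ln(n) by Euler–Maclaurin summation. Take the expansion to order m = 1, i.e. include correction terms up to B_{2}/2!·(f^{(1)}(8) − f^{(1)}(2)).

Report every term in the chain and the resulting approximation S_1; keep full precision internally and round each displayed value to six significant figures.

Integral: ∫_2^8 ln(x) dx = 9.24924.
Endpoint term: (f(2) + f(8))/2 = (0.693147 + 2.07944)/2 = 1.38629.
Integral + boundary = 10.6355.
Order-1 term: 1/12 · (0.125000 − 0.500000) = -0.0312500.

S_1 ≈ 10.6043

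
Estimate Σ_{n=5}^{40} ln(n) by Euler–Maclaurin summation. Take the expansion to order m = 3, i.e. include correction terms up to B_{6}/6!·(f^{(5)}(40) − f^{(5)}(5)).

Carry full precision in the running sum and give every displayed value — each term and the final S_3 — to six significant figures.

S_3 ≈ 107.143

Integral: ∫_5^40 ln(x) dx = 104.508.
½[f(5) + f(40)] = ½[1.60944 + 3.68888] = 2.64916.
Integral + boundary = 107.157.
Order-1 term: 1/12 · (0.0250000 − 0.200000) = -0.0145833.
After k=1: 107.143.
Order-2 term: −1/720 · (3.12500e-05 − 0.0160000) = 2.21788e-05.
After k=2: 107.143.
Order-3 term: 1/30240 · (2.34375e-07 − 0.00768000) = -2.53961e-07.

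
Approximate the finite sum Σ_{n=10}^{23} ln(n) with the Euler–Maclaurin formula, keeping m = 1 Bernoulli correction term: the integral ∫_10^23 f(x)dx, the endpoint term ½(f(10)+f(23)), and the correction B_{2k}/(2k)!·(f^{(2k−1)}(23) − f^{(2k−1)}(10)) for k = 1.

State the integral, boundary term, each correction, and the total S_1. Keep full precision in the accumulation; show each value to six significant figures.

Integral: ∫_10^23 ln(x) dx = 36.0905.
Endpoint term: (f(10) + f(23))/2 = (2.30259 + 3.13549)/2 = 2.71904.
Integral + boundary = 38.8096.
Order-1 term: 1/12 · (0.0434783 − 0.100000) = -0.00471014.

S_1 ≈ 38.8048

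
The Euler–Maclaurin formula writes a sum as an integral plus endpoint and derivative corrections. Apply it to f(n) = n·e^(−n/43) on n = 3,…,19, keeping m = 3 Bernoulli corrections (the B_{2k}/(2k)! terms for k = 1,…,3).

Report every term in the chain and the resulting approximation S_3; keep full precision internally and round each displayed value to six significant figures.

S_3 ≈ 138.358

∫_3^19 x·e^(−x/43) dx evaluates to 130.894.
Boundary: ½(f(3) + f(19)) = ½(2.79783 + 12.2139) = 7.50589.
So far: 138.400.
k=1: B_{2}/(2)! × [f^{(1)}(19) − f^{(1)}(3)] = 1/12 × (0.358794 − 0.867545) = -0.0423959.
Partial sum through k=1: 138.358.
k=2: B_{4}/(4)! × [f^{(3)}(19) − f^{(3)}(3)] = −1/720 × (0.000889385 − 0.00147797) = 8.17479e-07.
Partial sum through k=2: 138.358.
k=3: B_{6}/(6)! × [f^{(5)}(19) − f^{(5)}(3)] = 1/30240 × (8.57070e-07 − 1.34491e-06) = -1.61324e-11.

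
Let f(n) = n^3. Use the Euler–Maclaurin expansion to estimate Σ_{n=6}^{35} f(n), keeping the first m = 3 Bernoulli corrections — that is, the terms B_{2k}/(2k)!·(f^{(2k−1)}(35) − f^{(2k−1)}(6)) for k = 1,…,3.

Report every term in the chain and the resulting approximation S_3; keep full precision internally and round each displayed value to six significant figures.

S_3 ≈ 396675

Integral: ∫_6^35 x^3 dx = 374832.
Boundary: ½(f(6) + f(35)) = ½(216.000 + 42875.0) = 21545.5.
Running total after boundary: 396378.
Correction k=1: B_{2}/2! · (f^{(1)}(35) − f^{(1)}(6)) = 1/12 · (3675.00 − 108.000) = 297.250.
After k=1: 396675.
Correction k=2: B_{4}/4! · (f^{(3)}(35) − f^{(3)}(6)) = −1/720 · (6.00000 − 6.00000) = 0.00000.
After k=2: 396675.
Correction k=3: B_{6}/6! · (f^{(5)}(35) − f^{(5)}(6)) = 1/30240 · (0.00000 − 0.00000) = 0.00000.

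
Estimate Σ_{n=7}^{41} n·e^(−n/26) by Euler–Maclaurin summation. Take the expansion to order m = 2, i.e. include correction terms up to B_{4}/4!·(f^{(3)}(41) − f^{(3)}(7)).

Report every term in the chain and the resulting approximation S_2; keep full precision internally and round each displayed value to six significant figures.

Integral: ∫_7^41 x·e^(−x/26) dx = 295.569.
Boundary: ½(f(7) + f(41)) = ½(5.34777 + 8.47100) = 6.90939.
So far: 302.479.
Order-1 term: 1/12 · (-0.119198 − 0.558284) = -0.0564568.
Partial sum through k=1: 302.422.
Order-2 term: −1/720 · (0.000434943 − 0.00308612) = 3.68219e-06.

S_2 ≈ 302.422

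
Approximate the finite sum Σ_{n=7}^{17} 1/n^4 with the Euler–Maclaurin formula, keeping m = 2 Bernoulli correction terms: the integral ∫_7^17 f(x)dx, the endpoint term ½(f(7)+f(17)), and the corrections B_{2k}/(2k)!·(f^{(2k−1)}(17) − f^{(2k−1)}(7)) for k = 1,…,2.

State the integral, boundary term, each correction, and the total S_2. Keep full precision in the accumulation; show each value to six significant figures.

Integral: ∫_7^17 1/x^4 dx = 0.000903970.
Endpoint term: (f(7) + f(17))/2 = (0.000416493 + 1.19730e-05)/2 = 0.000214233.
Running total after boundary: 0.00111820.
Correction k=1: B_{2}/2! · (f^{(1)}(17) − f^{(1)}(7)) = 1/12 · (-2.81719e-06 − (-0.000237996)) = 1.95982e-05.
Partial sum through k=1: 0.00113780.
Correction k=2: B_{4}/4! · (f^{(3)}(17) − f^{(3)}(7)) = −1/720 · (-2.92441e-07 − (-0.000145712)) = -2.01971e-07.

S_2 ≈ 0.00113760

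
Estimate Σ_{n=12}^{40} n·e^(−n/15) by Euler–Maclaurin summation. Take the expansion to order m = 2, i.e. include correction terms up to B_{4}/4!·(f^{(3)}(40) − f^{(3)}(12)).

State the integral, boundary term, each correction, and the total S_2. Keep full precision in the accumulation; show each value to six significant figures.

The integral term ∫_12^40 x·e^(−x/15) dx = 124.654.
½[f(12) + f(40)] = ½[5.39195 + 2.77934] = 4.08564.
Running total after boundary: 128.740.
Order-1 term: 1/12 · (-0.115806 − 0.0898658) = -0.0171393.
After k=1: 128.723.
Order-2 term: −1/720 · (0.000102938 − 0.00439344) = 5.95903e-06.

S_2 ≈ 128.723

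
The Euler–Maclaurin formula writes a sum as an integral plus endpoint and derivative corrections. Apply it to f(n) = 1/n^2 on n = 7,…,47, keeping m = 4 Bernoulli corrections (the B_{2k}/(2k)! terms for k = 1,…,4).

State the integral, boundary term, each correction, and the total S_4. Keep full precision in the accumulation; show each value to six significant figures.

∫_7^47 1/x^2 dx evaluates to 0.121581.
Boundary: ½(f(7) + f(47)) = ½(0.0204082 + 0.000452694) = 0.0104304.
So far: 0.132011.
Order-1 term: 1/12 · (-1.92636e-05 − (-0.00583090)) = 0.000484303.
Running total after k=1: 0.132495.
Order-2 term: −1/720 · (-1.04646e-07 − (-0.00142798)) = -1.98316e-06.
Running total after k=2: 0.132493.
Order-3 term: 1/30240 · (-1.42117e-09 − (-0.000874271)) = 2.89110e-08.
Running total after k=3: 0.132493.
Order-4 term: −1/1209600 · (-3.60280e-11 − (-0.000999167)) = -8.26031e-10.

S_4 ≈ 0.132493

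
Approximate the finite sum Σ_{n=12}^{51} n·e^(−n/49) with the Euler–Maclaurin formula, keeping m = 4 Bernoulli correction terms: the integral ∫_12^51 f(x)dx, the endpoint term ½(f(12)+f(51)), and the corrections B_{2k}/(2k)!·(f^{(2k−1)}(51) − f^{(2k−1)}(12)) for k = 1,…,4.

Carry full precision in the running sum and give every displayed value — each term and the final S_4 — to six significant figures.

Integral: ∫_12^51 x·e^(−x/49) dx = 609.228.
Endpoint term: (f(12) + f(51))/2 = (9.39341 + 18.0115)/2 = 13.7024.
Running total after boundary: 622.930.
Order-1 term: 1/12 · (-0.0144149 − 0.591082) = -0.0504581.
Running total after k=1: 622.880.
Order-2 term: −1/720 · (0.000288179 − 0.000898230) = 8.47294e-07.
Running total after k=2: 622.880.
Order-3 term: 1/30240 · (2.42550e-07 − 6.45681e-07) = -1.33310e-11.
Running total after k=3: 622.880.
Order-4 term: −1/1209600 · (1.52051e-10 − 3.82030e-10) = 1.90128e-16.

S_4 ≈ 622.880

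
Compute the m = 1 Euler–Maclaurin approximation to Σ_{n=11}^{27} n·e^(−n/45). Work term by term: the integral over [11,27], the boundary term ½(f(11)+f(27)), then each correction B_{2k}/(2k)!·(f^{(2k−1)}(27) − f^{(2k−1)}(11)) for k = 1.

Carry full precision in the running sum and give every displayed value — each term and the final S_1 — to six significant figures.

Integral: ∫_11^27 x·e^(−x/45) dx = 195.362.
Endpoint term: (f(11) + f(27))/2 = (8.61453 + 14.8179)/2 = 11.7162.
So far: 207.078.
k=1: B_{2}/(2)! × [f^{(1)}(27) − f^{(1)}(11)] = 1/12 × (0.219525 − 0.591705) = -0.0310151.

S_1 ≈ 207.047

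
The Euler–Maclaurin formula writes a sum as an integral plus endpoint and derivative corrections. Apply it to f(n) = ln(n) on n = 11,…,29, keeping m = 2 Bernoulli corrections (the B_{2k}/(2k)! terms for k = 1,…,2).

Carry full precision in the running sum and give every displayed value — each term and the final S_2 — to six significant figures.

S_2 ≈ 56.1526

Integral: ∫_11^29 ln(x) dx = 53.2747.
Boundary: ½(f(11) + f(29)) = ½(2.39790 + 3.36730) = 2.88260.
Integral + boundary = 56.1573.
Correction k=1: B_{2}/2! · (f^{(1)}(29) − f^{(1)}(11)) = 1/12 · (0.0344828 − 0.0909091) = -0.00470219.
After k=1: 56.1526.
Correction k=2: B_{4}/4! · (f^{(3)}(29) − f^{(3)}(11)) = −1/720 · (8.20042e-05 − 0.00150263) = 1.97309e-06.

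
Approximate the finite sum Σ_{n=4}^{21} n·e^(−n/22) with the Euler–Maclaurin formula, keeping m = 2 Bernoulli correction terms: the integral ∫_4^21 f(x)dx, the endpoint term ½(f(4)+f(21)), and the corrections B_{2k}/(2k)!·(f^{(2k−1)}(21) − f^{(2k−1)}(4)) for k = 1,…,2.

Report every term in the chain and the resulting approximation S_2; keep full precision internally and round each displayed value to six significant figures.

S_2 ≈ 118.363

Integral: ∫_4^21 x·e^(−x/22) dx = 112.709.
½[f(4) + f(21)] = ½[3.33501 + 8.08473] = 5.70987.
Integral + boundary = 118.419.
k=1: B_{2}/(2)! × [f^{(1)}(21) − f^{(1)}(4)] = 1/12 × (0.0174994 − 0.682161) = -0.0553885.
After k=1: 118.363.
k=2: B_{4}/(4)! × [f^{(3)}(21) − f^{(3)}(4)] = −1/720 × (0.00162701 − 0.00485468) = 4.48288e-06.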